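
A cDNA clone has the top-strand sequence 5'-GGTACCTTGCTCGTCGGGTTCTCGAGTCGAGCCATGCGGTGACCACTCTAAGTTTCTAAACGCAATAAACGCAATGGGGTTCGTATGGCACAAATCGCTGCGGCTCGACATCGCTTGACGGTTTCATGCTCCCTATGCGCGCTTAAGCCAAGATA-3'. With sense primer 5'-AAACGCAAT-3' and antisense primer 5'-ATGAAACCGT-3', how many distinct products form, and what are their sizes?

The forward primer AAACGCAAT matches the top strand at positions 58–66, 67–75.
The reverse primer's reverse complement is ACGGTTTCAT, matching at positions 118–127.
Each forward site pairs with the reverse site to give a product ending at position 127: sizes 70, 61 bp.

Two products: 70 bp, 61 bp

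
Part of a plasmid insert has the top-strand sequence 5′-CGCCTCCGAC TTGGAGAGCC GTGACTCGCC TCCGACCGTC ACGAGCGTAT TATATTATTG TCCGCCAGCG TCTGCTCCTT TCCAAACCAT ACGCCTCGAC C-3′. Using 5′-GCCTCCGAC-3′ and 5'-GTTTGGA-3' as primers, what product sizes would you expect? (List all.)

The forward primer GCCTCCGAC matches the top strand at positions 2–10, 28–36.
The reverse primer's reverse complement is TCCAAAC, matching at positions 81–87.
Each forward site pairs with the reverse site to give a product ending at position 87: sizes 86, 60 bp.

86 bp, 60 bp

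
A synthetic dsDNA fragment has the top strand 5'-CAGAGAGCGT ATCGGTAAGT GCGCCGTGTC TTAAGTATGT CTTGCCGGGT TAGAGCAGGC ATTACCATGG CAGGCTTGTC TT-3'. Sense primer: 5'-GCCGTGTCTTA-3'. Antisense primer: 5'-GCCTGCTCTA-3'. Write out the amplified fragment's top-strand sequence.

5'-GCCGTGTCTTAAGTATGTCTTGCCGGGTTAGAGCAGGC-3'

The forward primer matches the template at positions 23–33.
The reverse primer's reverse complement is TAGAGCAGGC, which matches the template at positions 51–60.
The product is the template from position 23 through 60 (38 bp).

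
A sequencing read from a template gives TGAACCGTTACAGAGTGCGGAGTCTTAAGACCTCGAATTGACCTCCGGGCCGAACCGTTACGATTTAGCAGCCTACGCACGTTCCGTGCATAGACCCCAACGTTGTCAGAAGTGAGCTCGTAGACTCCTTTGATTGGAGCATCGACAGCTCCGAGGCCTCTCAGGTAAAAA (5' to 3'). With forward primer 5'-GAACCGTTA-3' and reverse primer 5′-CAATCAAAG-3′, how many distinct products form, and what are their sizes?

Two products: 135 bp, 85 bp

The forward primer GAACCGTTA matches the top strand at positions 2–10, 52–60.
The reverse primer's reverse complement is CTTTGATTG, matching at positions 128–136.
Each forward site pairs with the reverse site to give a product ending at position 136: sizes 135, 85 bp.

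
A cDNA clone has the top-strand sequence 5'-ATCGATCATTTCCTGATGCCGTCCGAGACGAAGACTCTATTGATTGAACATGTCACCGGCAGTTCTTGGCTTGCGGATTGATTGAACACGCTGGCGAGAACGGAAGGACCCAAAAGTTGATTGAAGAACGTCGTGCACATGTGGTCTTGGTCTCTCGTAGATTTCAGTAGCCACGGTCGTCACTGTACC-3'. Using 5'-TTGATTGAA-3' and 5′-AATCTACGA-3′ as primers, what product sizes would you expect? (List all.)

124 bp, 86 bp, 47 bp

The forward primer TTGATTGAA matches the top strand at positions 40–48, 78–86, 117–125.
The reverse primer's reverse complement is TCGTAGATT, matching at positions 155–163.
Each forward site pairs with the reverse site to give a product ending at position 163: sizes 124, 86, 47 bp.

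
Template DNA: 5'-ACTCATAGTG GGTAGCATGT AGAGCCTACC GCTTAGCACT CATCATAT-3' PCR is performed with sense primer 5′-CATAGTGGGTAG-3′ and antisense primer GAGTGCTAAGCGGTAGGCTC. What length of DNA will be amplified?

38 bp

Forward primer CATAGTGGGTAG is found on the top strand at positions 4–15.
Taking the reverse complement of GAGTGCTAAGCGGTAGGCTC gives GAGCCTACCGCTTAGCACTC, found at positions 22–41 on the template; the primer anneals here to the top strand with its 3' end pointing upstream.
Amplicon spans positions 4–41: 38 bp.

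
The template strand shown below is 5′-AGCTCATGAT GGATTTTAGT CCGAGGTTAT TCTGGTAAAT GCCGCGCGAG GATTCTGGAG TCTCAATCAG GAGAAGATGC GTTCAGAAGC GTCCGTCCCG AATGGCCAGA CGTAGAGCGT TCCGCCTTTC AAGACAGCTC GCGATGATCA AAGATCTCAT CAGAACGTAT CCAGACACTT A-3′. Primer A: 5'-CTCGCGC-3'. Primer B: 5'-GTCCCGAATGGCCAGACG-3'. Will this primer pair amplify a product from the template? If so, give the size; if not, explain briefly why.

No product — the primers' 3' ends point away from each other.

Primer A (CTCGCGC) has reverse complement GCGCGAG, which matches the top strand at positions 44–50; primer A anneals to the top strand there with its 3' end pointing upstream toward position 44.
Primer B (GTCCCGAATGGCCAGACG) matches the top strand directly at positions 95–112; it anneals to the bottom strand with its 3' end pointing downstream toward position 112.
The 3' ends diverge (primer A extends toward position 1, primer B toward position 181), so the primers never converge on a shared product.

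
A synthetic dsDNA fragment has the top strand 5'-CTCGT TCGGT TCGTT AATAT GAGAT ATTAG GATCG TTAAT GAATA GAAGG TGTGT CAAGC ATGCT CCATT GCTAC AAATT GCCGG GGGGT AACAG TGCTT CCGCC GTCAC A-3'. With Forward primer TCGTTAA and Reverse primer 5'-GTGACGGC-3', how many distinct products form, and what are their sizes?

The forward primer TCGTTAA matches the top strand at positions 11–17, 33–39.
The reverse primer's reverse complement is GCCGTCAC, matching at positions 103–110.
Each forward site pairs with the reverse site to give a product ending at position 110: sizes 100, 78 bp.

Two products: 100 bp, 78 bp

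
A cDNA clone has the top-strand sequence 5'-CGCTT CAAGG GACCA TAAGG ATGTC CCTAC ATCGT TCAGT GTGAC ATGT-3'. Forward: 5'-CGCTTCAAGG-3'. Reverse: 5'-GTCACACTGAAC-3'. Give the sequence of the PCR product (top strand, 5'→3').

Forward primer CGCTTCAAGG is found on the top strand at positions 1–10.
The reverse primer's reverse complement is GTTCAGTGTGAC, which matches the template at positions 34–45.
The product is the template from position 1 through 45 (45 bp).

5'-CGCTTCAAGGGACCATAAGGATGTCCCTACATCGTTCAGTGTGAC-3'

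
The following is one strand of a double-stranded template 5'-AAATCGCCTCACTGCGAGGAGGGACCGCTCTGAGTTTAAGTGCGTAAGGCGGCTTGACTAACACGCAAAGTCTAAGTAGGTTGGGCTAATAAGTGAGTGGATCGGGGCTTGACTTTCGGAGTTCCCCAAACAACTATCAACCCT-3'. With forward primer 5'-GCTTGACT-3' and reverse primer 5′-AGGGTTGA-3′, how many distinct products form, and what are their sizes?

Two products: 93 bp, 38 bp

The forward primer GCTTGACT matches the top strand at positions 52–59, 107–114.
The reverse primer's reverse complement is TCAACCCT, matching at positions 137–144.
Each forward site pairs with the reverse site to give a product ending at position 144: sizes 93, 38 bp.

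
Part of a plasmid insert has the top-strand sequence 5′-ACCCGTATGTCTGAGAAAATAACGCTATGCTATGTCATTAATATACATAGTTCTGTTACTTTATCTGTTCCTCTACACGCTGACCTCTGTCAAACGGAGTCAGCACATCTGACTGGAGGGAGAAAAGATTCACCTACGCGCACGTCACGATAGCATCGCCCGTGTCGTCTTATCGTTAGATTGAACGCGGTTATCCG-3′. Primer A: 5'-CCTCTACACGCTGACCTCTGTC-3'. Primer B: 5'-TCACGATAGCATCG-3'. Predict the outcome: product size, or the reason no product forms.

No product — both primers anneal to the same strand and extend in the same direction.

Primer A (CCTCTACACGCTGACCTCTGTC) matches the top strand at positions 70–91 (3' end points downstream).
Primer B (TCACGATAGCATCG) also matches the top strand directly, at positions 145–158 — its reverse complement CGATGCTATCGTGA is not present.
Both primers anneal to the bottom strand with 3' ends pointing the same way, so neither can prime synthesis back toward the other.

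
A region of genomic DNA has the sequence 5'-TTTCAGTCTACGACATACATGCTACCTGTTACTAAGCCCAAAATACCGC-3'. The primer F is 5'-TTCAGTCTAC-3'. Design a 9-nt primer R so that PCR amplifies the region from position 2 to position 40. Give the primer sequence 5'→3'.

5'-TGGGCTTAG-3'

The product's 3' end on the top strand is position 40.
The reverse primer anneals to the top strand over positions 32–40, i.e. to CTAAGCCCA.
Its sequence written 5'→3' is the reverse complement: TGGGCTTAG.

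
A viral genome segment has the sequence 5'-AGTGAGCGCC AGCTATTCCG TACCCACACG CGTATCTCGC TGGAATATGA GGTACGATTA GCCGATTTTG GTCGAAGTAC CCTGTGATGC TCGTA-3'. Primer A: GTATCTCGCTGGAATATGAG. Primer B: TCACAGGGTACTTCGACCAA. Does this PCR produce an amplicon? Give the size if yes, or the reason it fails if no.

Primer A (GTATCTCGCTGGAATATGAG) matches the top strand at positions 32–51; it acts as a forward primer.
Primer B's reverse complement is TTGGTCGAAGTACCCTGTGA, matching the top strand at positions 68–87; it acts as a reverse primer.
The 3' ends face each other across positions 32–87, giving a 56 bp product.

Yes — a 56 bp product.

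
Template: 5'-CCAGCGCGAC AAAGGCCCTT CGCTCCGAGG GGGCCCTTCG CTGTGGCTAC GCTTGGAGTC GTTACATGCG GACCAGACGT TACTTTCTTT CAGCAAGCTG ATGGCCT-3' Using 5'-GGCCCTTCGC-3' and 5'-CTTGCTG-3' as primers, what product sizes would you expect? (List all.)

84 bp, 66 bp

The forward primer GGCCCTTCGC matches the top strand at positions 14–23, 32–41.
The reverse primer's reverse complement is CAGCAAG, matching at positions 91–97.
Each forward site pairs with the reverse site to give a product ending at position 97: sizes 84, 66 bp.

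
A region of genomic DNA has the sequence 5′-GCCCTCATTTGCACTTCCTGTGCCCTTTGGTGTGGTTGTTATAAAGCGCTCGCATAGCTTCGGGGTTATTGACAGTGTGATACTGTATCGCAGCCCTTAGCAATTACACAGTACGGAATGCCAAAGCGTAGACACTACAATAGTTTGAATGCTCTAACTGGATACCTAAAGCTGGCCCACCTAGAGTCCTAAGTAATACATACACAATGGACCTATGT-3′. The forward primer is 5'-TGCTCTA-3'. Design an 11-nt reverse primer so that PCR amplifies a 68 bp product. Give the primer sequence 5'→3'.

The forward primer binds at positions 150–156, so a 68 bp product ends at position 150 + 68 − 1 = 217.
The reverse primer anneals to the top strand over positions 207–217, i.e. to ATGGACCTATG.
Its sequence written 5'→3' is the reverse complement: CATAGGTCCAT.

5'-CATAGGTCCAT-3'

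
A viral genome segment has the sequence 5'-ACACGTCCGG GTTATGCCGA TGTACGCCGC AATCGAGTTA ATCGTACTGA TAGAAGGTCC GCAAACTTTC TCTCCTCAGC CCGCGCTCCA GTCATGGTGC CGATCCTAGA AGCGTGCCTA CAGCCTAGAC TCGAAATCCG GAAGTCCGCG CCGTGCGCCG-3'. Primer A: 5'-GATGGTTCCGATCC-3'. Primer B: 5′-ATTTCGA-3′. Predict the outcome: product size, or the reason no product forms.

Primer A (GATGGTTCCGATCC) does not match the top strand, and its reverse complement GGATCGGAACCATC does not match either.
With no annealing site for primer A, no amplification occurs.

No product — primer A has no binding site in the template.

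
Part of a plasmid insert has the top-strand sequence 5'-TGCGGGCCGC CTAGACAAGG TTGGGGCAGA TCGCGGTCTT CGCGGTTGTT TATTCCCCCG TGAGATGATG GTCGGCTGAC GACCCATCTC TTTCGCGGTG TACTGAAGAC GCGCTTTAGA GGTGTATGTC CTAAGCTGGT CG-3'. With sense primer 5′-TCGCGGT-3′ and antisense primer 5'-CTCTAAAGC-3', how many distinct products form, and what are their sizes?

Three products: 91 bp, 82 bp, 29 bp

The forward primer TCGCGGT matches the top strand at positions 31–37, 40–46, 93–99.
The reverse primer's reverse complement is GCTTTAGAG, matching at positions 113–121.
Each forward site pairs with the reverse site to give a product ending at position 121: sizes 91, 82, 29 bp.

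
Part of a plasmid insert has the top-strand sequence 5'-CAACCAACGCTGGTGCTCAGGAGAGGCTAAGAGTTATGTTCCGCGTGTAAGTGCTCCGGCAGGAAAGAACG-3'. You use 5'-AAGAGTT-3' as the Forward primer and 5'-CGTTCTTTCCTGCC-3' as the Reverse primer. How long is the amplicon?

The forward primer matches the template at positions 29–35.
The reverse primer's reverse complement is GGCAGGAAAGAACG, which matches the template at positions 58–71.
Product length = (reverse-primer end) − (forward-primer start) + 1 = 71 − 29 + 1 = 43 bp.

43 bp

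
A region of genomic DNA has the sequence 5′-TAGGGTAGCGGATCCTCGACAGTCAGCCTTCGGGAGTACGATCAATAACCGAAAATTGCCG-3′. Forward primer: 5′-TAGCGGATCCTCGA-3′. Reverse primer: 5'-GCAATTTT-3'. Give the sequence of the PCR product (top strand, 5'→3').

The forward primer matches the template at positions 6–19.
The reverse primer's reverse complement is AAAATTGC, which matches the template at positions 52–59.
The product is the template from position 6 through 59 (54 bp).

5'-TAGCGGATCCTCGACAGTCAGCCTTCGGGAGTACGATCAATAACCGAAAATTGC-3'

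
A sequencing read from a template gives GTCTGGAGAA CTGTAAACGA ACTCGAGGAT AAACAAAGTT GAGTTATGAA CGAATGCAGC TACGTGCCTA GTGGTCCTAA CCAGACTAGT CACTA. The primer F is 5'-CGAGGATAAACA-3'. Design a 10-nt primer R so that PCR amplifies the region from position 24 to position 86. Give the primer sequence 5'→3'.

5'-GTCTGGTTAG-3'

The product's 3' end on the top strand is position 86.
The reverse primer anneals to the top strand over positions 77–86, i.e. to CTAACCAGAC.
Its sequence written 5'→3' is the reverse complement: GTCTGGTTAG.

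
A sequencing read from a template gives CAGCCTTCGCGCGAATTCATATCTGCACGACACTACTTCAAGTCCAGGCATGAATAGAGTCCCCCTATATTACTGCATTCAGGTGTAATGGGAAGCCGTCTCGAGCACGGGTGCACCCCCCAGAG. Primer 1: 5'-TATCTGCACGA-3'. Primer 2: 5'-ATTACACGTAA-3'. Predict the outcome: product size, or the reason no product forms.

Primer 2 (ATTACACGTAA) does not match the top strand, and its reverse complement TTACGTGTAAT does not match either.
With no annealing site for primer 2, no amplification occurs.

No product — primer 2 has no binding site in the template.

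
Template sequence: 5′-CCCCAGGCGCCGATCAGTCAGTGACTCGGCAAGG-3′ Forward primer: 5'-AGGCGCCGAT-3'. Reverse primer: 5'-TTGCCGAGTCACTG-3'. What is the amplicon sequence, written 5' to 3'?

Scanning the template, AGGCGCCGAT occurs at positions 5–14; this primer anneals to the bottom strand there with its 3' end pointing downstream.
Reverse complement of the reverse primer: CAGTGACTCGGCAA. This occurs on the top strand at positions 19–32.
The product is the template from position 5 through 32 (28 bp).

5'-AGGCGCCGATCAGTCAGTGACTCGGCAA-3'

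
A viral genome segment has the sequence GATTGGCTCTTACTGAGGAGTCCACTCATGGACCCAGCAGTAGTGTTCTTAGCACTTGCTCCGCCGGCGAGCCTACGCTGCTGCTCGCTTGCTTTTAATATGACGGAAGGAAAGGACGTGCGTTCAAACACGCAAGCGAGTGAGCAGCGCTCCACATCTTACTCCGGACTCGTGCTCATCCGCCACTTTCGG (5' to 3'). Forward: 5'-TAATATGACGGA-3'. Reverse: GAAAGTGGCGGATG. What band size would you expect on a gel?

95 bp

Scanning the template, TAATATGACGGA occurs at positions 96–107; this primer anneals to the bottom strand there with its 3' end pointing downstream.
The reverse primer's reverse complement is CATCCGCCACTTTC, which matches the template at positions 177–190.
Amplicon spans positions 96–190: 95 bp.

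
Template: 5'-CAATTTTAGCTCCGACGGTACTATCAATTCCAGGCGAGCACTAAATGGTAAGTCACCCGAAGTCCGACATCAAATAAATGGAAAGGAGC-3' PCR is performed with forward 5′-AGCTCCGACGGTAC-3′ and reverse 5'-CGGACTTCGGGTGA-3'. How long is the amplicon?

59 bp

Forward primer AGCTCCGACGGTAC is found on the top strand at positions 8–21.
The reverse primer's reverse complement is TCACCCGAAGTCCG, which matches the template at positions 53–66.
Amplicon spans positions 8–66: 59 bp.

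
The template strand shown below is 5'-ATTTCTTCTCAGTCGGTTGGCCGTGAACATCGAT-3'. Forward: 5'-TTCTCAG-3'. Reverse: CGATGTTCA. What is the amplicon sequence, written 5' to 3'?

5'-TTCTCAGTCGGTTGGCCGTGAACATCG-3'

The forward primer matches the template at positions 6–12.
Taking the reverse complement of CGATGTTCA gives TGAACATCG, found at positions 24–32 on the template; the primer anneals here to the top strand with its 3' end pointing upstream.
The product is the template from position 6 through 32 (27 bp).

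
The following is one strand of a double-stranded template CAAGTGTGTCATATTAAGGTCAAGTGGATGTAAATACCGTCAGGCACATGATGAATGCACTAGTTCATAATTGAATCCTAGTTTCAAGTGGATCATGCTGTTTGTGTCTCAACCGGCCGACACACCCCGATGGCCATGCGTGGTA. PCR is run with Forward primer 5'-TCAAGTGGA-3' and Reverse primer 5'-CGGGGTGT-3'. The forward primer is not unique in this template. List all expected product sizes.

110 bp, 46 bp

The forward primer TCAAGTGGA matches the top strand at positions 20–28, 84–92.
The reverse primer's reverse complement is ACACCCCG, matching at positions 122–129.
Each forward site pairs with the reverse site to give a product ending at position 129: sizes 110, 46 bp.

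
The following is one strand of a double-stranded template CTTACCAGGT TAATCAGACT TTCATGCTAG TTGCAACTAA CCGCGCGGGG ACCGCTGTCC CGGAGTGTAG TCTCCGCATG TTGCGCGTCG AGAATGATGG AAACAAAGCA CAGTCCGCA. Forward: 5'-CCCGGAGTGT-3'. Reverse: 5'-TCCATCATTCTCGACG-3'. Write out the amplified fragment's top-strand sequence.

5'-CCCGGAGTGTAGTCTCCGCATGTTGCGCGTCGAGAATGATGGA-3'

Scanning the template, CCCGGAGTGT occurs at positions 59–68; this primer anneals to the bottom strand there with its 3' end pointing downstream.
Taking the reverse complement of TCCATCATTCTCGACG gives CGTCGAGAATGATGGA, found at positions 86–101 on the template; the primer anneals here to the top strand with its 3' end pointing upstream.
The product is the template from position 59 through 101 (43 bp).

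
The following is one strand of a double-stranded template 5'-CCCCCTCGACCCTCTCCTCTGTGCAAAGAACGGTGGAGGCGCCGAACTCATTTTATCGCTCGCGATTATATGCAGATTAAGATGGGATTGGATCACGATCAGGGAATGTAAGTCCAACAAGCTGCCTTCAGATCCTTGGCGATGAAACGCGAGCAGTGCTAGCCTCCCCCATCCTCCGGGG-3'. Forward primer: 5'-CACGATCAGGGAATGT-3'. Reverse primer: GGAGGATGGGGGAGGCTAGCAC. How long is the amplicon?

84 bp

Scanning the template, CACGATCAGGGAATGT occurs at positions 94–109; this primer anneals to the bottom strand there with its 3' end pointing downstream.
Taking the reverse complement of GGAGGATGGGGGAGGCTAGCAC gives GTGCTAGCCTCCCCCATCCTCC, found at positions 156–177 on the template; the primer anneals here to the top strand with its 3' end pointing upstream.
Product length = (reverse-primer end) − (forward-primer start) + 1 = 177 − 94 + 1 = 84 bp.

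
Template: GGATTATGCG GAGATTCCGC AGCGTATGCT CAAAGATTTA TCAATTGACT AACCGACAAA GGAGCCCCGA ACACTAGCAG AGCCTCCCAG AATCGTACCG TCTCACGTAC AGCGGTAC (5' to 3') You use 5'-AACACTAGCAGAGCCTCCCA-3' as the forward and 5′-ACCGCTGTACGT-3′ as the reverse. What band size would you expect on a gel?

47 bp

The forward primer matches the template at positions 70–89.
Reverse complement of the reverse primer: ACGTACAGCGGT. This occurs on the top strand at positions 105–116.
The product runs from position 70 to position 116, so its length is 116 − 70 + 1 = 47 bp.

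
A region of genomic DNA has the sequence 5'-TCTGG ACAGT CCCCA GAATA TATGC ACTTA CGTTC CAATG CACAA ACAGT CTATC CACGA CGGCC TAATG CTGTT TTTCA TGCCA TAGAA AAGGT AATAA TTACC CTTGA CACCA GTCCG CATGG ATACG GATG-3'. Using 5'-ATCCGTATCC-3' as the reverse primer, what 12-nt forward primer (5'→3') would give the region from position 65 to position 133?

5'-CTAATGCTGTTT-3'

The reverse primer's reverse complement GGATACGGAT matches the template at positions 124–133; the product starts at position 65.
The forward primer is identical to the top strand over positions 65–76: CTAATGCTGTTT.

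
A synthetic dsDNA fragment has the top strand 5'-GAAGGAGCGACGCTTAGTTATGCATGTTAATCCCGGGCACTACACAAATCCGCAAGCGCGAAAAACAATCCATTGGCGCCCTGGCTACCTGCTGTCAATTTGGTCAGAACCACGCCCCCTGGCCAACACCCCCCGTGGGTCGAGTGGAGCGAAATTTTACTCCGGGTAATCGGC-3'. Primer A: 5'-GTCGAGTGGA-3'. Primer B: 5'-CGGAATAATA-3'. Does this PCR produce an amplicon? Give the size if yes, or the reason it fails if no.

Primer B (CGGAATAATA) does not match the top strand, and its reverse complement TATTATTCCG does not match either.
With no annealing site for primer B, no amplification occurs.

No product — primer B has no binding site in the template.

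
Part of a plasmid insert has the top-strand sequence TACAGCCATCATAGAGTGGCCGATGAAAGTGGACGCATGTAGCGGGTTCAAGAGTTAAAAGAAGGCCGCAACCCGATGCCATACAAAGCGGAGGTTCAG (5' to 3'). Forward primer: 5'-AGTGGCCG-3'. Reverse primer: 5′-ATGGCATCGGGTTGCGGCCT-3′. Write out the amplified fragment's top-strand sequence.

The forward primer matches the template at positions 15–22.
Reverse complement of the reverse primer: AGGCCGCAACCCGATGCCAT. This occurs on the top strand at positions 63–82.
The product is the template from position 15 through 82 (68 bp).

5'-AGTGGCCGATGAAAGTGGACGCATGTAGCGGGTTCAAGAGTTAAAAGAAGGCCGCAACCCGATGCCAT-3'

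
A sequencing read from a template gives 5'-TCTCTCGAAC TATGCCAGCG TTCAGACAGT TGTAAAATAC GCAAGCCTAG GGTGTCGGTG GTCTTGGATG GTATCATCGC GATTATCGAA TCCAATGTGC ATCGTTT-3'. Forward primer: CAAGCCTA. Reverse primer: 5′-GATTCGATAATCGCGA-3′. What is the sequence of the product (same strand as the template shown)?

Forward primer CAAGCCTA is found on the top strand at positions 42–49.
Taking the reverse complement of GATTCGATAATCGCGA gives TCGCGATTATCGAATC, found at positions 77–92 on the template; the primer anneals here to the top strand with its 3' end pointing upstream.
The product is the template from position 42 through 92 (51 bp).

5'-CAAGCCTAGGGTGTCGGTGGTCTTGGATGGTATCATCGCGATTATCGAATC-3'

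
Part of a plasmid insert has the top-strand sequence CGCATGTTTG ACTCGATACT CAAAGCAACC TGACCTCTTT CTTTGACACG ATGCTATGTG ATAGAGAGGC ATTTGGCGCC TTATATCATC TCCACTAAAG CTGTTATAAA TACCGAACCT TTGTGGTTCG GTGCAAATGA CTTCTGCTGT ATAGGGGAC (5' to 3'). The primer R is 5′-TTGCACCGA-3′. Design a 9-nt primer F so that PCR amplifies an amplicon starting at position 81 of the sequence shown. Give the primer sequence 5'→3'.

5'-TTATATCAT-3'

The reverse primer's reverse complement TCGGTGCAA matches the template at positions 128–136; the product starts at position 81.
The forward primer is identical to the top strand over positions 81–89: TTATATCAT.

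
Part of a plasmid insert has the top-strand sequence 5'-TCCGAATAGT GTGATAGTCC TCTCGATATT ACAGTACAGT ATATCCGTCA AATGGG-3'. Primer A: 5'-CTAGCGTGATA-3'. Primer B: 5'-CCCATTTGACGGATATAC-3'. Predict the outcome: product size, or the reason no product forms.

Primer A (CTAGCGTGATA) does not match the top strand, and its reverse complement TATCACGCTAG does not match either.
With no annealing site for primer A, no amplification occurs.

No product — primer A has no binding site in the template.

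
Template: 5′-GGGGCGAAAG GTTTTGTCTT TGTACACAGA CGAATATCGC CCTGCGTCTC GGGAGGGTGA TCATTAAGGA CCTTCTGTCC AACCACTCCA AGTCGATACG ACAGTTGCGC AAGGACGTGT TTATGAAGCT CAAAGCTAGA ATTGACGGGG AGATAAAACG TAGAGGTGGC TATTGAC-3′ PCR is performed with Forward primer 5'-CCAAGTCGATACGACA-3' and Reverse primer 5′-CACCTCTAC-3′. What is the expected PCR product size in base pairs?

81 bp

The forward primer matches the template at positions 88–103.
Reverse complement of the reverse primer: GTAGAGGTG. This occurs on the top strand at positions 160–168.
The product runs from position 88 to position 168, so its length is 168 − 88 + 1 = 81 bp.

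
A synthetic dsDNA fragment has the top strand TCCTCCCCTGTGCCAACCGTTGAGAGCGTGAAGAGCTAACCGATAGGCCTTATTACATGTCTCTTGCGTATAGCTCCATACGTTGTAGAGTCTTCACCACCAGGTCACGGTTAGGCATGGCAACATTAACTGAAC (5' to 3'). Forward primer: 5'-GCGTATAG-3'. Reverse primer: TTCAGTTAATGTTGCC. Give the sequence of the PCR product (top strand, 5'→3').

Scanning the template, GCGTATAG occurs at positions 66–73; this primer anneals to the bottom strand there with its 3' end pointing downstream.
Reverse complement of the reverse primer: GGCAACATTAACTGAA. This occurs on the top strand at positions 119–134.
The product is the template from position 66 through 134 (69 bp).

5'-GCGTATAGCTCCATACGTTGTAGAGTCTTCACCACCAGGTCACGGTTAGGCATGGCAACATTAACTGAA-3'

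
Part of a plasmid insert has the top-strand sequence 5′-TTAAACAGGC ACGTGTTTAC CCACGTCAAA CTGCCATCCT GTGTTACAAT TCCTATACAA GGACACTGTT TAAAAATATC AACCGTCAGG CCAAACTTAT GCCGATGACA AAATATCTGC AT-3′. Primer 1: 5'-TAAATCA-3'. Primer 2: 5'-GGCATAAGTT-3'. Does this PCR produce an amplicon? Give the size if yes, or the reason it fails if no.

No product — primer 1 has no binding site in the template.

Primer 1 (TAAATCA) does not match the top strand, and its reverse complement TGATTTA does not match either.
With no annealing site for primer 1, no amplification occurs.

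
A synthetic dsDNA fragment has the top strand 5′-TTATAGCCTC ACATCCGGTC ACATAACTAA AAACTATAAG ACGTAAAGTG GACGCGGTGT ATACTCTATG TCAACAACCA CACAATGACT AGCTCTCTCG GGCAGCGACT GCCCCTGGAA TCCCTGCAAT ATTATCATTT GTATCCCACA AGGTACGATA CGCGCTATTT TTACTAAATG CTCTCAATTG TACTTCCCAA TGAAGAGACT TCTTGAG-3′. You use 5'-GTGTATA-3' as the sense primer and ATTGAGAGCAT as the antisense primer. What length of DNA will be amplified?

132 bp

Forward primer GTGTATA is found on the top strand at positions 57–63.
The reverse primer's reverse complement is ATGCTCTCAAT, which matches the template at positions 178–188.
Amplicon spans positions 57–188: 132 bp.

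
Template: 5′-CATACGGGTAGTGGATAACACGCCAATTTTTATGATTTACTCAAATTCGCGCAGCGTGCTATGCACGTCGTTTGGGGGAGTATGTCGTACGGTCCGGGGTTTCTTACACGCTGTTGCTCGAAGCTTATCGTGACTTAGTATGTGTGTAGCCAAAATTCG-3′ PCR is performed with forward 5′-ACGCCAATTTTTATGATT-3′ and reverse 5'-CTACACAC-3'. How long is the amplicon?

Forward primer ACGCCAATTTTTATGATT is found on the top strand at positions 20–37.
Reverse complement of the reverse primer: GTGTGTAG. This occurs on the top strand at positions 142–149.
Product length = (reverse-primer end) − (forward-primer start) + 1 = 149 − 20 + 1 = 130 bp.

130 bp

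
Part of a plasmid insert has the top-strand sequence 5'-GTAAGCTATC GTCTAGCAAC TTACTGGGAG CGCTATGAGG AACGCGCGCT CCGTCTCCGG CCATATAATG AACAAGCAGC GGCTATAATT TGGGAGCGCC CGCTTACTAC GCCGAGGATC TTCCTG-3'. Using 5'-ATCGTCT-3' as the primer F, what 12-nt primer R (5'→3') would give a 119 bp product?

The forward primer binds at positions 8–14, so a 119 bp product ends at position 8 + 119 − 1 = 126.
The reverse primer anneals to the top strand over positions 115–126, i.e. to AGGATCTTCCTG.
Its sequence written 5'→3' is the reverse complement: CAGGAAGATCCT.

5'-CAGGAAGATCCT-3'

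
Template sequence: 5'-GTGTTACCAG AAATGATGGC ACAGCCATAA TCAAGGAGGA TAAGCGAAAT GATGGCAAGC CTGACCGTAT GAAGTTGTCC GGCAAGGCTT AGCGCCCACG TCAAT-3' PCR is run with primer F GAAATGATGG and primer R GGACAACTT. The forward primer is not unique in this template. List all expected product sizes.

The forward primer GAAATGATGG matches the top strand at positions 10–19, 46–55.
The reverse primer's reverse complement is AAGTTGTCC, matching at positions 72–80.
Each forward site pairs with the reverse site to give a product ending at position 80: sizes 71, 35 bp.

71 bp, 35 bp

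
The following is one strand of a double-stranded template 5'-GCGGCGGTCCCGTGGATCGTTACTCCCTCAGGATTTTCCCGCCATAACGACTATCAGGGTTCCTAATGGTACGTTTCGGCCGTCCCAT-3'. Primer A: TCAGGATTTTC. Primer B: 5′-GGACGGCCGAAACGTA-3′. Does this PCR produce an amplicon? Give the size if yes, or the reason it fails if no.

Primer A (TCAGGATTTTC) matches the top strand at positions 28–38; it acts as a forward primer.
Primer B's reverse complement is TACGTTTCGGCCGTCC, matching the top strand at positions 70–85; it acts as a reverse primer.
The 3' ends face each other across positions 28–85, giving a 58 bp product.

Yes — a 58 bp product.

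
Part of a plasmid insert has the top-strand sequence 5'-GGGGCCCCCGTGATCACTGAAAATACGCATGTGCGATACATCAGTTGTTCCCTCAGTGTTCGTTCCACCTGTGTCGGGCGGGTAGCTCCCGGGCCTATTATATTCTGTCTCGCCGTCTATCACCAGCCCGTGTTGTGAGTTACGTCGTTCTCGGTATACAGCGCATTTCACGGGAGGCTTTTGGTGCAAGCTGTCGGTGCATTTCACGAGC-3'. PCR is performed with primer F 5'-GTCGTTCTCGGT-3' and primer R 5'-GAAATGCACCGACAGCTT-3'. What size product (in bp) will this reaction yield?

62 bp

The forward primer matches the template at positions 144–155.
The reverse primer's reverse complement is AAGCTGTCGGTGCATTTC, which matches the template at positions 188–205.
Product length = (reverse-primer end) − (forward-primer start) + 1 = 205 − 144 + 1 = 62 bp.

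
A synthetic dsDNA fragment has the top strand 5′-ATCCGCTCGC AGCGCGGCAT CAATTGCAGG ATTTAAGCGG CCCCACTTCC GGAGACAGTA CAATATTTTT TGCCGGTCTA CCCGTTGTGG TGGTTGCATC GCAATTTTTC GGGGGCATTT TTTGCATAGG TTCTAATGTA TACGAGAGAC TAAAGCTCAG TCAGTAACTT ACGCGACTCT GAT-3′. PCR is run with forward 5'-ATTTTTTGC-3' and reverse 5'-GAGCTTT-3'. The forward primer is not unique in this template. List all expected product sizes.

The forward primer ATTTTTTGC matches the top strand at positions 65–73, 117–125.
The reverse primer's reverse complement is AAAGCTC, matching at positions 152–158.
Each forward site pairs with the reverse site to give a product ending at position 158: sizes 94, 42 bp.

94 bp, 42 bp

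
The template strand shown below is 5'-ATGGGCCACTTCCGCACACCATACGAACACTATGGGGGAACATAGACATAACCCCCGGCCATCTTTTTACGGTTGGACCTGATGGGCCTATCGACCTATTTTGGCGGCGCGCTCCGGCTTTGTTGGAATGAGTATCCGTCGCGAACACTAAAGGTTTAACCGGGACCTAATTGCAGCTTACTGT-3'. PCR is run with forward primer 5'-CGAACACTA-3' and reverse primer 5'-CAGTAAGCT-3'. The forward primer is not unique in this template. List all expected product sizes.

160 bp, 42 bp

The forward primer CGAACACTA matches the top strand at positions 24–32, 142–150.
The reverse primer's reverse complement is AGCTTACTG, matching at positions 175–183.
Each forward site pairs with the reverse site to give a product ending at position 183: sizes 160, 42 bp.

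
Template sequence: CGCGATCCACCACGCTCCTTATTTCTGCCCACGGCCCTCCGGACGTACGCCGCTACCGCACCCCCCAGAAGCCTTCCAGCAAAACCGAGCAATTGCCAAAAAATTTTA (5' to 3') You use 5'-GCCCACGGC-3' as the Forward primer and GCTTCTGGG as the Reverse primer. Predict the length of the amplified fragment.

Scanning the template, GCCCACGGC occurs at positions 27–35; this primer anneals to the bottom strand there with its 3' end pointing downstream.
Reverse complement of the reverse primer: CCCAGAAGC. This occurs on the top strand at positions 64–72.
The product runs from position 27 to position 72, so its length is 72 − 27 + 1 = 46 bp.

46 bp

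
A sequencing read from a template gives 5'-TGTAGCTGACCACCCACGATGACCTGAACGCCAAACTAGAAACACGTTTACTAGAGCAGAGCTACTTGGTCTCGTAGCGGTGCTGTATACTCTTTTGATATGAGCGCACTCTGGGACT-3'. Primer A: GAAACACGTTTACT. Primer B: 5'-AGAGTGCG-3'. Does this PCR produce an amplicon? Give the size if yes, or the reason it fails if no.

Yes — a 74 bp product.

Primer A (GAAACACGTTTACT) matches the top strand at positions 39–52; it acts as a forward primer.
Primer B's reverse complement is CGCACTCT, matching the top strand at positions 105–112; it acts as a reverse primer.
The 3' ends face each other across positions 39–112, giving a 74 bp product.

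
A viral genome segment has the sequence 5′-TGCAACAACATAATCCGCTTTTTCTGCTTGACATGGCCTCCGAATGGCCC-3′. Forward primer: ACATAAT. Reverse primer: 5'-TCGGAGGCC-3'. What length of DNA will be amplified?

The forward primer matches the template at positions 8–14.
The reverse primer's reverse complement is GGCCTCCGA, which matches the template at positions 35–43.
Amplicon spans positions 8–43: 36 bp.

36 bp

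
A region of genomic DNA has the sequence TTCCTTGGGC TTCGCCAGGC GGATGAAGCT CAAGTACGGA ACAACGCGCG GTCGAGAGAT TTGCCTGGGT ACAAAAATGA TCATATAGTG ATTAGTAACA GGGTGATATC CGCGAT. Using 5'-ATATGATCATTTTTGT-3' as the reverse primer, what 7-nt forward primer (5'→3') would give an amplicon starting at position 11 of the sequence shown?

The reverse primer's reverse complement ACAAAAATGATCATAT matches the template at positions 71–86; the product starts at position 11.
The forward primer is identical to the top strand over positions 11–17: TTCGCCA.

5'-TTCGCCA-3'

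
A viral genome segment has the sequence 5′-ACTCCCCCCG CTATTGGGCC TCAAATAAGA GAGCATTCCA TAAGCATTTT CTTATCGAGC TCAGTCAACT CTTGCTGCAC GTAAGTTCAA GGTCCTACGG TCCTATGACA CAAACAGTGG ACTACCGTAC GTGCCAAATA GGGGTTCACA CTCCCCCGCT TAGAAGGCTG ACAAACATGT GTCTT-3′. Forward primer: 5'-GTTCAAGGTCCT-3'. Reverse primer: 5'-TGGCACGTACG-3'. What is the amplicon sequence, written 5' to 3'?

Scanning the template, GTTCAAGGTCCT occurs at positions 85–96; this primer anneals to the bottom strand there with its 3' end pointing downstream.
Reverse complement of the reverse primer: CGTACGTGCCA. This occurs on the top strand at positions 126–136.
The product is the template from position 85 through 136 (52 bp).

5'-GTTCAAGGTCCTACGGTCCTATGACACAAACAGTGGACTACCGTACGTGCCA-3'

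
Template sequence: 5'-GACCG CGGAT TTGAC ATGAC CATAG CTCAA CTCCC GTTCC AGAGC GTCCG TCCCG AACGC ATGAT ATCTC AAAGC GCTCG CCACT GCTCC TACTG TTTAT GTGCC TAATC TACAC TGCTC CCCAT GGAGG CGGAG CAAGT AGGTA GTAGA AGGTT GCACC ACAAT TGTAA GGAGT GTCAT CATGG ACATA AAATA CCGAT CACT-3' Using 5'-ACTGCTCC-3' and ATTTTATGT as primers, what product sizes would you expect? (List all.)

112 bp, 81 bp

The forward primer ACTGCTCC matches the top strand at positions 83–90, 114–121.
The reverse primer's reverse complement is ACATAAAAT, matching at positions 186–194.
Each forward site pairs with the reverse site to give a product ending at position 194: sizes 112, 81 bp.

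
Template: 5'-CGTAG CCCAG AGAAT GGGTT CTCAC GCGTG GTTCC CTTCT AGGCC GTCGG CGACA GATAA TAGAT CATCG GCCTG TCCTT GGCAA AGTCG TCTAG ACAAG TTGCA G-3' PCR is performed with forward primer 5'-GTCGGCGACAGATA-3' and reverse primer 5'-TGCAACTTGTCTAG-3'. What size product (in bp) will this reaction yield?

The forward primer matches the template at positions 46–59.
Taking the reverse complement of TGCAACTTGTCTAG gives CTAGACAAGTTGCA, found at positions 92–105 on the template; the primer anneals here to the top strand with its 3' end pointing upstream.
Product length = (reverse-primer end) − (forward-primer start) + 1 = 105 − 46 + 1 = 60 bp.

60 bp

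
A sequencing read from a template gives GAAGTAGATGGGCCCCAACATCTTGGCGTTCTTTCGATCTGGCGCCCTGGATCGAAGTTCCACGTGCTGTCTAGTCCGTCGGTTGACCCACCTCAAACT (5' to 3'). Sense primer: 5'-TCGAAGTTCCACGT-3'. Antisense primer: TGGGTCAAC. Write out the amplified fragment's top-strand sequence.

Scanning the template, TCGAAGTTCCACGT occurs at positions 52–65; this primer anneals to the bottom strand there with its 3' end pointing downstream.
Taking the reverse complement of TGGGTCAAC gives GTTGACCCA, found at positions 82–90 on the template; the primer anneals here to the top strand with its 3' end pointing upstream.
The product is the template from position 52 through 90 (39 bp).

5'-TCGAAGTTCCACGTGCTGTCTAGTCCGTCGGTTGACCCA-3'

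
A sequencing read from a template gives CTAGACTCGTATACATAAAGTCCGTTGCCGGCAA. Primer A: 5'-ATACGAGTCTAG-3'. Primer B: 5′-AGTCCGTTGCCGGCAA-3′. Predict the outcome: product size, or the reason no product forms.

No product — the primers' 3' ends point away from each other.

Primer A (ATACGAGTCTAG) has reverse complement CTAGACTCGTAT, which matches the top strand at positions 1–12; primer A anneals to the top strand there with its 3' end pointing upstream toward position 1.
Primer B (AGTCCGTTGCCGGCAA) matches the top strand directly at positions 19–34; it anneals to the bottom strand with its 3' end pointing downstream toward position 34.
The 3' ends diverge (primer A extends toward position 1, primer B toward position 34), so the primers never converge on a shared product.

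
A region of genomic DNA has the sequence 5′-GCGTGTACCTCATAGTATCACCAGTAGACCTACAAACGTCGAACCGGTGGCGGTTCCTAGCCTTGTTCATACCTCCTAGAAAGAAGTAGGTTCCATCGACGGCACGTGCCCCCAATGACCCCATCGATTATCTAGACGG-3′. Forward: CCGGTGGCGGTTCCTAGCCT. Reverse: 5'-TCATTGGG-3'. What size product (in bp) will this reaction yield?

Forward primer CCGGTGGCGGTTCCTAGCCT is found on the top strand at positions 44–63.
Reverse complement of the reverse primer: CCCAATGA. This occurs on the top strand at positions 111–118.
Product length = (reverse-primer end) − (forward-primer start) + 1 = 118 − 44 + 1 = 75 bp.

75 bp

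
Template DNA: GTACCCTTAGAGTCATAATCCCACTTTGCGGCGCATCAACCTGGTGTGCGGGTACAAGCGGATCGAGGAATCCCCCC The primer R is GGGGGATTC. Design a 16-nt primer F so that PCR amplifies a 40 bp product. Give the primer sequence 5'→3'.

5'-CAACCTGGTGTGCGGG-3'

The reverse primer's reverse complement GAATCCCCC matches the template at positions 68–76, so the product ends at position 76.
A 40 bp product then starts at position 76 − 40 + 1 = 37.
The forward primer is identical to the top strand there: CAACCTGGTGTGCGGG.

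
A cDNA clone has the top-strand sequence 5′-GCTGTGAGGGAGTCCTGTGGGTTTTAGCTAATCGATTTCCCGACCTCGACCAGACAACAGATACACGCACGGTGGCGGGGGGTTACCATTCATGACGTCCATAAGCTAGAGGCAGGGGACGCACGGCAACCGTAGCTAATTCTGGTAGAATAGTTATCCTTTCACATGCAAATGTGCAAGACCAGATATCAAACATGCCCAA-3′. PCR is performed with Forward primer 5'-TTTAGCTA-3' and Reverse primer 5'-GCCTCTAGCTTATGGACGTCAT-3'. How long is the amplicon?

91 bp

The forward primer matches the template at positions 23–30.
Reverse complement of the reverse primer: ATGACGTCCATAAGCTAGAGGC. This occurs on the top strand at positions 92–113.
Amplicon spans positions 23–113: 91 bp.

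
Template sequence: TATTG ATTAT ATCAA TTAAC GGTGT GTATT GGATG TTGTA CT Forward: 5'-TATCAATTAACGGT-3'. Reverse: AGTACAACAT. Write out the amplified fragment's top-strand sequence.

Forward primer TATCAATTAACGGT is found on the top strand at positions 10–23.
Taking the reverse complement of AGTACAACAT gives ATGTTGTACT, found at positions 33–42 on the template; the primer anneals here to the top strand with its 3' end pointing upstream.
The product is the template from position 10 through 42 (33 bp).

5'-TATCAATTAACGGTGTGTATTGGATGTTGTACT-3'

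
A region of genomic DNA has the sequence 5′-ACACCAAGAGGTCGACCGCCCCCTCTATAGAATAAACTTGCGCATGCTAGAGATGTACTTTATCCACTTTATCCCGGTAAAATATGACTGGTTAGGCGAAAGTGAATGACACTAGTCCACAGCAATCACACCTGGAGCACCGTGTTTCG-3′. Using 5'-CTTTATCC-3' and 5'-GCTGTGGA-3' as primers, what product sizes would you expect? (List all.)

The forward primer CTTTATCC matches the top strand at positions 58–65, 67–74.
The reverse primer's reverse complement is TCCACAGC, matching at positions 116–123.
Each forward site pairs with the reverse site to give a product ending at position 123: sizes 66, 57 bp.

66 bp, 57 bp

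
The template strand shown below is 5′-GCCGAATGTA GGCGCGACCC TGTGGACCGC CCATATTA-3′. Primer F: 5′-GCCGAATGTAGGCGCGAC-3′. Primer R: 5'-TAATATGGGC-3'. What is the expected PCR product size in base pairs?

Forward primer GCCGAATGTAGGCGCGAC is found on the top strand at positions 1–18.
The reverse primer's reverse complement is GCCCATATTA, which matches the template at positions 29–38.
Amplicon spans positions 1–38: 38 bp.

38 bp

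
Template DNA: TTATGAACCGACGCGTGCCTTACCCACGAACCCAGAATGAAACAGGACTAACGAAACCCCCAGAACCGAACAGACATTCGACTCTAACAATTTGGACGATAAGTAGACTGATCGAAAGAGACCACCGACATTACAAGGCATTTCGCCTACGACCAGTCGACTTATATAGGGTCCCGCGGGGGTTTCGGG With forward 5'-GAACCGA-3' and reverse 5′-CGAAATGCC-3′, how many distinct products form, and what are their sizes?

Two products: 141 bp, 83 bp

The forward primer GAACCGA matches the top strand at positions 5–11, 63–69.
The reverse primer's reverse complement is GGCATTTCG, matching at positions 137–145.
Each forward site pairs with the reverse site to give a product ending at position 145: sizes 141, 83 bp.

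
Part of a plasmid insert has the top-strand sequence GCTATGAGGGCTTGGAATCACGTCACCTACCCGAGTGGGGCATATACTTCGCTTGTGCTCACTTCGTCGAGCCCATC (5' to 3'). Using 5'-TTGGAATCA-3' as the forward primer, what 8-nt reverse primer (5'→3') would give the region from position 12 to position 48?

5'-AGTATATG-3'

The product's 3' end on the top strand is position 48.
The reverse primer anneals to the top strand over positions 41–48, i.e. to CATATACT.
Its sequence written 5'→3' is the reverse complement: AGTATATG.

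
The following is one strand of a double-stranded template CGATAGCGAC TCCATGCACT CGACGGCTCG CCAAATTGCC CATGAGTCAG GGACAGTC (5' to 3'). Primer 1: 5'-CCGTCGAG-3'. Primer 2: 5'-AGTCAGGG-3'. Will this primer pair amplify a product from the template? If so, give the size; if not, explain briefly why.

No product — the primers' 3' ends point away from each other.

Primer 1 (CCGTCGAG) has reverse complement CTCGACGG, which matches the top strand at positions 19–26; primer 1 anneals to the top strand there with its 3' end pointing upstream toward position 19.
Primer 2 (AGTCAGGG) matches the top strand directly at positions 45–52; it anneals to the bottom strand with its 3' end pointing downstream toward position 52.
The 3' ends diverge (primer 1 extends toward position 1, primer 2 toward position 58), so the primers never converge on a shared product.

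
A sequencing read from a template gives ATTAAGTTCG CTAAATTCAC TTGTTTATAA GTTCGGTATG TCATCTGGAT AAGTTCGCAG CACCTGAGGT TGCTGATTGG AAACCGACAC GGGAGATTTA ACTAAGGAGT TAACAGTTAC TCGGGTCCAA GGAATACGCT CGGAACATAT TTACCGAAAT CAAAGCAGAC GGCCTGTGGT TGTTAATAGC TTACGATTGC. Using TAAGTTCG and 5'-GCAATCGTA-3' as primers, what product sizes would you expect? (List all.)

198 bp, 173 bp, 151 bp

The forward primer TAAGTTCG matches the top strand at positions 3–10, 28–35, 50–57.
The reverse primer's reverse complement is TACGATTGC, matching at positions 192–200.
Each forward site pairs with the reverse site to give a product ending at position 200: sizes 198, 173, 151 bp.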